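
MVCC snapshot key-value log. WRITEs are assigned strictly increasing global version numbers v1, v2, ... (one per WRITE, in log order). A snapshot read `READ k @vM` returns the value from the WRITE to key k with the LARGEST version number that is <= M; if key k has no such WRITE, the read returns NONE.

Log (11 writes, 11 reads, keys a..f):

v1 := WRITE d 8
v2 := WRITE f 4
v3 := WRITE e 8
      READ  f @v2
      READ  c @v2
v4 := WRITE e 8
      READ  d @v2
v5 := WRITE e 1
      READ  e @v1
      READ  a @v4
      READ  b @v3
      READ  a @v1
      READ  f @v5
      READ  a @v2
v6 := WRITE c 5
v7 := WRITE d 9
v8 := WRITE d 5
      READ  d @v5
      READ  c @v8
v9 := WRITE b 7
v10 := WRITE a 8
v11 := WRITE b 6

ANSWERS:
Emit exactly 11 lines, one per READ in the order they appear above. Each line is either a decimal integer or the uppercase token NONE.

v1: WRITE d=8  (d history now [(1, 8)])
v2: WRITE f=4  (f history now [(2, 4)])
v3: WRITE e=8  (e history now [(3, 8)])
READ f @v2: history=[(2, 4)] -> pick v2 -> 4
READ c @v2: history=[] -> no version <= 2 -> NONE
v4: WRITE e=8  (e history now [(3, 8), (4, 8)])
READ d @v2: history=[(1, 8)] -> pick v1 -> 8
v5: WRITE e=1  (e history now [(3, 8), (4, 8), (5, 1)])
READ e @v1: history=[(3, 8), (4, 8), (5, 1)] -> no version <= 1 -> NONE
READ a @v4: history=[] -> no version <= 4 -> NONE
READ b @v3: history=[] -> no version <= 3 -> NONE
READ a @v1: history=[] -> no version <= 1 -> NONE
READ f @v5: history=[(2, 4)] -> pick v2 -> 4
READ a @v2: history=[] -> no version <= 2 -> NONE
v6: WRITE c=5  (c history now [(6, 5)])
v7: WRITE d=9  (d history now [(1, 8), (7, 9)])
v8: WRITE d=5  (d history now [(1, 8), (7, 9), (8, 5)])
READ d @v5: history=[(1, 8), (7, 9), (8, 5)] -> pick v1 -> 8
READ c @v8: history=[(6, 5)] -> pick v6 -> 5
v9: WRITE b=7  (b history now [(9, 7)])
v10: WRITE a=8  (a history now [(10, 8)])
v11: WRITE b=6  (b history now [(9, 7), (11, 6)])

Answer: 4
NONE
8
NONE
NONE
NONE
NONE
4
NONE
8
5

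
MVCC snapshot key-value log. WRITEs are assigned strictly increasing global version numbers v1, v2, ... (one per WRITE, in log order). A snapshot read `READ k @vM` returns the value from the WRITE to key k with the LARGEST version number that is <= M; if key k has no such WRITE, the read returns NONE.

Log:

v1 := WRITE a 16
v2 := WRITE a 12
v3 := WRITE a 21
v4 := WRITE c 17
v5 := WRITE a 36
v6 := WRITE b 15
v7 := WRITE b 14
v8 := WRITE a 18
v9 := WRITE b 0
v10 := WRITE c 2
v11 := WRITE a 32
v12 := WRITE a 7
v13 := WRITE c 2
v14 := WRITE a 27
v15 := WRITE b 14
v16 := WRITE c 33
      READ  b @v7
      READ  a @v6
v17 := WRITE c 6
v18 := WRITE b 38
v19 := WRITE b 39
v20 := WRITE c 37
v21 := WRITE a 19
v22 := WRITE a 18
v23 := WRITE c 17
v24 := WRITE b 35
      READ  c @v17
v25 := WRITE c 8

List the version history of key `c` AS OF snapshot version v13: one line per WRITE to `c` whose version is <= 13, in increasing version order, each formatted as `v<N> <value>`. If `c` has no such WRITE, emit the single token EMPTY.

Answer: v4 17
v10 2
v13 2

Derivation:
Scan writes for key=c with version <= 13:
  v1 WRITE a 16 -> skip
  v2 WRITE a 12 -> skip
  v3 WRITE a 21 -> skip
  v4 WRITE c 17 -> keep
  v5 WRITE a 36 -> skip
  v6 WRITE b 15 -> skip
  v7 WRITE b 14 -> skip
  v8 WRITE a 18 -> skip
  v9 WRITE b 0 -> skip
  v10 WRITE c 2 -> keep
  v11 WRITE a 32 -> skip
  v12 WRITE a 7 -> skip
  v13 WRITE c 2 -> keep
  v14 WRITE a 27 -> skip
  v15 WRITE b 14 -> skip
  v16 WRITE c 33 -> drop (> snap)
  v17 WRITE c 6 -> drop (> snap)
  v18 WRITE b 38 -> skip
  v19 WRITE b 39 -> skip
  v20 WRITE c 37 -> drop (> snap)
  v21 WRITE a 19 -> skip
  v22 WRITE a 18 -> skip
  v23 WRITE c 17 -> drop (> snap)
  v24 WRITE b 35 -> skip
  v25 WRITE c 8 -> drop (> snap)
Collected: [(4, 17), (10, 2), (13, 2)]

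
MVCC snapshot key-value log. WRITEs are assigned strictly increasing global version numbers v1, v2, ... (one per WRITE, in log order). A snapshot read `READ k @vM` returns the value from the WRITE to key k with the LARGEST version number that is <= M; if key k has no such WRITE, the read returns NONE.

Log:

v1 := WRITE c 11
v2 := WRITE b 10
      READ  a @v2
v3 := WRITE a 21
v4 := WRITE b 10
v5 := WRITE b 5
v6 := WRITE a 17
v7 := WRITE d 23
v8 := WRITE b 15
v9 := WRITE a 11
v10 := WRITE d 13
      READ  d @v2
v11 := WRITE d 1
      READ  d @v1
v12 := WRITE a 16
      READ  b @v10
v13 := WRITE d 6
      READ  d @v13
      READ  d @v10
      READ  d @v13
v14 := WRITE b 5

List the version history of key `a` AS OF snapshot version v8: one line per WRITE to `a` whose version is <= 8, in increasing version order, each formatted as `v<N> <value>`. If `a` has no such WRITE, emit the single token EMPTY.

Answer: v3 21
v6 17

Derivation:
Scan writes for key=a with version <= 8:
  v1 WRITE c 11 -> skip
  v2 WRITE b 10 -> skip
  v3 WRITE a 21 -> keep
  v4 WRITE b 10 -> skip
  v5 WRITE b 5 -> skip
  v6 WRITE a 17 -> keep
  v7 WRITE d 23 -> skip
  v8 WRITE b 15 -> skip
  v9 WRITE a 11 -> drop (> snap)
  v10 WRITE d 13 -> skip
  v11 WRITE d 1 -> skip
  v12 WRITE a 16 -> drop (> snap)
  v13 WRITE d 6 -> skip
  v14 WRITE b 5 -> skip
Collected: [(3, 21), (6, 17)]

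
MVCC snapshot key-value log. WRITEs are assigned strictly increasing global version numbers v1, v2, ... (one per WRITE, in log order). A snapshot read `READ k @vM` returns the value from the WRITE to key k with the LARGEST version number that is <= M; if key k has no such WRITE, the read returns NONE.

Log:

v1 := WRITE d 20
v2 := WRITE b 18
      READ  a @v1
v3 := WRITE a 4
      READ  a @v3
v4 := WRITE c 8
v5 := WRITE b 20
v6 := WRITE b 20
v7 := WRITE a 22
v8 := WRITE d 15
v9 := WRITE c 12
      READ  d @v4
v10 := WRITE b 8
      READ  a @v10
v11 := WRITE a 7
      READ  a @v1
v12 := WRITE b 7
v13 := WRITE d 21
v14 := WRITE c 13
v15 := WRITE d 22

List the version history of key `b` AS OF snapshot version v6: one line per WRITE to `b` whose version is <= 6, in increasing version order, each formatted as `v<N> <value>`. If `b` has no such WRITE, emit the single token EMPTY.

Answer: v2 18
v5 20
v6 20

Derivation:
Scan writes for key=b with version <= 6:
  v1 WRITE d 20 -> skip
  v2 WRITE b 18 -> keep
  v3 WRITE a 4 -> skip
  v4 WRITE c 8 -> skip
  v5 WRITE b 20 -> keep
  v6 WRITE b 20 -> keep
  v7 WRITE a 22 -> skip
  v8 WRITE d 15 -> skip
  v9 WRITE c 12 -> skip
  v10 WRITE b 8 -> drop (> snap)
  v11 WRITE a 7 -> skip
  v12 WRITE b 7 -> drop (> snap)
  v13 WRITE d 21 -> skip
  v14 WRITE c 13 -> skip
  v15 WRITE d 22 -> skip
Collected: [(2, 18), (5, 20), (6, 20)]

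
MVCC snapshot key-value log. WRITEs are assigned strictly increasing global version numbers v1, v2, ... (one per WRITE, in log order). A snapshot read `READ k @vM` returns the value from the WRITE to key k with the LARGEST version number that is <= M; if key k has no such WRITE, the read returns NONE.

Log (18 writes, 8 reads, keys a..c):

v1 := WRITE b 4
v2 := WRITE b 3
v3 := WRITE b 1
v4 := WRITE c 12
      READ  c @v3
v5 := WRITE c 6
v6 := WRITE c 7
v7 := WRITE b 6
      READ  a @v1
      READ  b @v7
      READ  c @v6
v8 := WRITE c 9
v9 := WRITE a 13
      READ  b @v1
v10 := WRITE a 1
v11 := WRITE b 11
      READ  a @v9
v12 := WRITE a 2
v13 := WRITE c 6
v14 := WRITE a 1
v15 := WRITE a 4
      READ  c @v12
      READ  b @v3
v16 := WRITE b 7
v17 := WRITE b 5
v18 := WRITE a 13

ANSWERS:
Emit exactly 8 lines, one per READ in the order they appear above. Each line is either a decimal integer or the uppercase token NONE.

Answer: NONE
NONE
6
7
4
13
9
1

Derivation:
v1: WRITE b=4  (b history now [(1, 4)])
v2: WRITE b=3  (b history now [(1, 4), (2, 3)])
v3: WRITE b=1  (b history now [(1, 4), (2, 3), (3, 1)])
v4: WRITE c=12  (c history now [(4, 12)])
READ c @v3: history=[(4, 12)] -> no version <= 3 -> NONE
v5: WRITE c=6  (c history now [(4, 12), (5, 6)])
v6: WRITE c=7  (c history now [(4, 12), (5, 6), (6, 7)])
v7: WRITE b=6  (b history now [(1, 4), (2, 3), (3, 1), (7, 6)])
READ a @v1: history=[] -> no version <= 1 -> NONE
READ b @v7: history=[(1, 4), (2, 3), (3, 1), (7, 6)] -> pick v7 -> 6
READ c @v6: history=[(4, 12), (5, 6), (6, 7)] -> pick v6 -> 7
v8: WRITE c=9  (c history now [(4, 12), (5, 6), (6, 7), (8, 9)])
v9: WRITE a=13  (a history now [(9, 13)])
READ b @v1: history=[(1, 4), (2, 3), (3, 1), (7, 6)] -> pick v1 -> 4
v10: WRITE a=1  (a history now [(9, 13), (10, 1)])
v11: WRITE b=11  (b history now [(1, 4), (2, 3), (3, 1), (7, 6), (11, 11)])
READ a @v9: history=[(9, 13), (10, 1)] -> pick v9 -> 13
v12: WRITE a=2  (a history now [(9, 13), (10, 1), (12, 2)])
v13: WRITE c=6  (c history now [(4, 12), (5, 6), (6, 7), (8, 9), (13, 6)])
v14: WRITE a=1  (a history now [(9, 13), (10, 1), (12, 2), (14, 1)])
v15: WRITE a=4  (a history now [(9, 13), (10, 1), (12, 2), (14, 1), (15, 4)])
READ c @v12: history=[(4, 12), (5, 6), (6, 7), (8, 9), (13, 6)] -> pick v8 -> 9
READ b @v3: history=[(1, 4), (2, 3), (3, 1), (7, 6), (11, 11)] -> pick v3 -> 1
v16: WRITE b=7  (b history now [(1, 4), (2, 3), (3, 1), (7, 6), (11, 11), (16, 7)])
v17: WRITE b=5  (b history now [(1, 4), (2, 3), (3, 1), (7, 6), (11, 11), (16, 7), (17, 5)])
v18: WRITE a=13  (a history now [(9, 13), (10, 1), (12, 2), (14, 1), (15, 4), (18, 13)])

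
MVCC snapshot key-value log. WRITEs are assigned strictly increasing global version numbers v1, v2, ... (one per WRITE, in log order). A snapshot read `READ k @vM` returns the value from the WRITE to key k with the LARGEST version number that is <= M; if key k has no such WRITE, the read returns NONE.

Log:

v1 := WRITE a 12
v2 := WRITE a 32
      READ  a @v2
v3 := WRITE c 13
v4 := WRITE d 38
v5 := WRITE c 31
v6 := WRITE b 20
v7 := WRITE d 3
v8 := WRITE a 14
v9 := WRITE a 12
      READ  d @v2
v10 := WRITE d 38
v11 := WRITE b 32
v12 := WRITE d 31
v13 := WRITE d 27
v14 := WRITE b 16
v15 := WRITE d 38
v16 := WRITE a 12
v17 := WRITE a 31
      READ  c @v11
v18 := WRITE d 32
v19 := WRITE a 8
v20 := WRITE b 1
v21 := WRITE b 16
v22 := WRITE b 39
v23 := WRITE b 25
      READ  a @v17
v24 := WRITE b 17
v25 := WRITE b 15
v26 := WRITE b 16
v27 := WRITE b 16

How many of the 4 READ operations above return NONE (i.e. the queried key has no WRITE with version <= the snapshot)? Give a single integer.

v1: WRITE a=12  (a history now [(1, 12)])
v2: WRITE a=32  (a history now [(1, 12), (2, 32)])
READ a @v2: history=[(1, 12), (2, 32)] -> pick v2 -> 32
v3: WRITE c=13  (c history now [(3, 13)])
v4: WRITE d=38  (d history now [(4, 38)])
v5: WRITE c=31  (c history now [(3, 13), (5, 31)])
v6: WRITE b=20  (b history now [(6, 20)])
v7: WRITE d=3  (d history now [(4, 38), (7, 3)])
v8: WRITE a=14  (a history now [(1, 12), (2, 32), (8, 14)])
v9: WRITE a=12  (a history now [(1, 12), (2, 32), (8, 14), (9, 12)])
READ d @v2: history=[(4, 38), (7, 3)] -> no version <= 2 -> NONE
v10: WRITE d=38  (d history now [(4, 38), (7, 3), (10, 38)])
v11: WRITE b=32  (b history now [(6, 20), (11, 32)])
v12: WRITE d=31  (d history now [(4, 38), (7, 3), (10, 38), (12, 31)])
v13: WRITE d=27  (d history now [(4, 38), (7, 3), (10, 38), (12, 31), (13, 27)])
v14: WRITE b=16  (b history now [(6, 20), (11, 32), (14, 16)])
v15: WRITE d=38  (d history now [(4, 38), (7, 3), (10, 38), (12, 31), (13, 27), (15, 38)])
v16: WRITE a=12  (a history now [(1, 12), (2, 32), (8, 14), (9, 12), (16, 12)])
v17: WRITE a=31  (a history now [(1, 12), (2, 32), (8, 14), (9, 12), (16, 12), (17, 31)])
READ c @v11: history=[(3, 13), (5, 31)] -> pick v5 -> 31
v18: WRITE d=32  (d history now [(4, 38), (7, 3), (10, 38), (12, 31), (13, 27), (15, 38), (18, 32)])
v19: WRITE a=8  (a history now [(1, 12), (2, 32), (8, 14), (9, 12), (16, 12), (17, 31), (19, 8)])
v20: WRITE b=1  (b history now [(6, 20), (11, 32), (14, 16), (20, 1)])
v21: WRITE b=16  (b history now [(6, 20), (11, 32), (14, 16), (20, 1), (21, 16)])
v22: WRITE b=39  (b history now [(6, 20), (11, 32), (14, 16), (20, 1), (21, 16), (22, 39)])
v23: WRITE b=25  (b history now [(6, 20), (11, 32), (14, 16), (20, 1), (21, 16), (22, 39), (23, 25)])
READ a @v17: history=[(1, 12), (2, 32), (8, 14), (9, 12), (16, 12), (17, 31), (19, 8)] -> pick v17 -> 31
v24: WRITE b=17  (b history now [(6, 20), (11, 32), (14, 16), (20, 1), (21, 16), (22, 39), (23, 25), (24, 17)])
v25: WRITE b=15  (b history now [(6, 20), (11, 32), (14, 16), (20, 1), (21, 16), (22, 39), (23, 25), (24, 17), (25, 15)])
v26: WRITE b=16  (b history now [(6, 20), (11, 32), (14, 16), (20, 1), (21, 16), (22, 39), (23, 25), (24, 17), (25, 15), (26, 16)])
v27: WRITE b=16  (b history now [(6, 20), (11, 32), (14, 16), (20, 1), (21, 16), (22, 39), (23, 25), (24, 17), (25, 15), (26, 16), (27, 16)])
Read results in order: ['32', 'NONE', '31', '31']
NONE count = 1

Answer: 1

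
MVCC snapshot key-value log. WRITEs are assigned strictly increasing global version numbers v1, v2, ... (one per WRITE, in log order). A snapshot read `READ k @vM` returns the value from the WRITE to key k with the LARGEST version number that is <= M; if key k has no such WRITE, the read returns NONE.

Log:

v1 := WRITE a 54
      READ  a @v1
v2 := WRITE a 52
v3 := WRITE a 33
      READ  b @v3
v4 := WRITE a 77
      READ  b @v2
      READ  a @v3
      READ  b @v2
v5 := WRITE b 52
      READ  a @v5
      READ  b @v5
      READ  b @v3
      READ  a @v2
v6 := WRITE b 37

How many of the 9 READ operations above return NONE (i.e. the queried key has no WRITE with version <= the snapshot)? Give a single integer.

Answer: 4

Derivation:
v1: WRITE a=54  (a history now [(1, 54)])
READ a @v1: history=[(1, 54)] -> pick v1 -> 54
v2: WRITE a=52  (a history now [(1, 54), (2, 52)])
v3: WRITE a=33  (a history now [(1, 54), (2, 52), (3, 33)])
READ b @v3: history=[] -> no version <= 3 -> NONE
v4: WRITE a=77  (a history now [(1, 54), (2, 52), (3, 33), (4, 77)])
READ b @v2: history=[] -> no version <= 2 -> NONE
READ a @v3: history=[(1, 54), (2, 52), (3, 33), (4, 77)] -> pick v3 -> 33
READ b @v2: history=[] -> no version <= 2 -> NONE
v5: WRITE b=52  (b history now [(5, 52)])
READ a @v5: history=[(1, 54), (2, 52), (3, 33), (4, 77)] -> pick v4 -> 77
READ b @v5: history=[(5, 52)] -> pick v5 -> 52
READ b @v3: history=[(5, 52)] -> no version <= 3 -> NONE
READ a @v2: history=[(1, 54), (2, 52), (3, 33), (4, 77)] -> pick v2 -> 52
v6: WRITE b=37  (b history now [(5, 52), (6, 37)])
Read results in order: ['54', 'NONE', 'NONE', '33', 'NONE', '77', '52', 'NONE', '52']
NONE count = 4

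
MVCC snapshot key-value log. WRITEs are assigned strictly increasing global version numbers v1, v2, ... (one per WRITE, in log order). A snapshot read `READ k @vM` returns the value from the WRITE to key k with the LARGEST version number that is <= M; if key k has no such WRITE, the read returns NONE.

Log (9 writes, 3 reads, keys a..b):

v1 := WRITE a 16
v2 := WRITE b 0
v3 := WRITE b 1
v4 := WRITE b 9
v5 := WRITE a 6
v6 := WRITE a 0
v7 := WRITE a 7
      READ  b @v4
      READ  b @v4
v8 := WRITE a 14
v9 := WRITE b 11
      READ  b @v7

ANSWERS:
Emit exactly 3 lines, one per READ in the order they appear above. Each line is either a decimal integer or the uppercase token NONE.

Answer: 9
9
9

Derivation:
v1: WRITE a=16  (a history now [(1, 16)])
v2: WRITE b=0  (b history now [(2, 0)])
v3: WRITE b=1  (b history now [(2, 0), (3, 1)])
v4: WRITE b=9  (b history now [(2, 0), (3, 1), (4, 9)])
v5: WRITE a=6  (a history now [(1, 16), (5, 6)])
v6: WRITE a=0  (a history now [(1, 16), (5, 6), (6, 0)])
v7: WRITE a=7  (a history now [(1, 16), (5, 6), (6, 0), (7, 7)])
READ b @v4: history=[(2, 0), (3, 1), (4, 9)] -> pick v4 -> 9
READ b @v4: history=[(2, 0), (3, 1), (4, 9)] -> pick v4 -> 9
v8: WRITE a=14  (a history now [(1, 16), (5, 6), (6, 0), (7, 7), (8, 14)])
v9: WRITE b=11  (b history now [(2, 0), (3, 1), (4, 9), (9, 11)])
READ b @v7: history=[(2, 0), (3, 1), (4, 9), (9, 11)] -> pick v4 -> 9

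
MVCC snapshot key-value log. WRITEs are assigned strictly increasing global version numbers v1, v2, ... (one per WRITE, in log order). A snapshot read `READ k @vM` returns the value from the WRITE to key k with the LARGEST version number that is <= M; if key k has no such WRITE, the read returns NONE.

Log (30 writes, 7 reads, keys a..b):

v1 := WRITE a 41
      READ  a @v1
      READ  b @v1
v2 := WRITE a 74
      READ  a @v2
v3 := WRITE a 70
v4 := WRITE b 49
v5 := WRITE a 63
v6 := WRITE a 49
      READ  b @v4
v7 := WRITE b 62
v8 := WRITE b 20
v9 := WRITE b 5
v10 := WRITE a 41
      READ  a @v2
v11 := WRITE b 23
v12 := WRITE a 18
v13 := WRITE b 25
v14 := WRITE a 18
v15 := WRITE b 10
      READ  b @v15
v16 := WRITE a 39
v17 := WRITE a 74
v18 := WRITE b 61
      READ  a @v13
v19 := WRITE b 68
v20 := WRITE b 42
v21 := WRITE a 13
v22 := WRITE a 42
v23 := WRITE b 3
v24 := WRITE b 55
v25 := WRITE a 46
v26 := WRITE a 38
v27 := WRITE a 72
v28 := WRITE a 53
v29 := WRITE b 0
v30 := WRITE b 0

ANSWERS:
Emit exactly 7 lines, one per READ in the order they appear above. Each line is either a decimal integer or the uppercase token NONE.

Answer: 41
NONE
74
49
74
10
18

Derivation:
v1: WRITE a=41  (a history now [(1, 41)])
READ a @v1: history=[(1, 41)] -> pick v1 -> 41
READ b @v1: history=[] -> no version <= 1 -> NONE
v2: WRITE a=74  (a history now [(1, 41), (2, 74)])
READ a @v2: history=[(1, 41), (2, 74)] -> pick v2 -> 74
v3: WRITE a=70  (a history now [(1, 41), (2, 74), (3, 70)])
v4: WRITE b=49  (b history now [(4, 49)])
v5: WRITE a=63  (a history now [(1, 41), (2, 74), (3, 70), (5, 63)])
v6: WRITE a=49  (a history now [(1, 41), (2, 74), (3, 70), (5, 63), (6, 49)])
READ b @v4: history=[(4, 49)] -> pick v4 -> 49
v7: WRITE b=62  (b history now [(4, 49), (7, 62)])
v8: WRITE b=20  (b history now [(4, 49), (7, 62), (8, 20)])
v9: WRITE b=5  (b history now [(4, 49), (7, 62), (8, 20), (9, 5)])
v10: WRITE a=41  (a history now [(1, 41), (2, 74), (3, 70), (5, 63), (6, 49), (10, 41)])
READ a @v2: history=[(1, 41), (2, 74), (3, 70), (5, 63), (6, 49), (10, 41)] -> pick v2 -> 74
v11: WRITE b=23  (b history now [(4, 49), (7, 62), (8, 20), (9, 5), (11, 23)])
v12: WRITE a=18  (a history now [(1, 41), (2, 74), (3, 70), (5, 63), (6, 49), (10, 41), (12, 18)])
v13: WRITE b=25  (b history now [(4, 49), (7, 62), (8, 20), (9, 5), (11, 23), (13, 25)])
v14: WRITE a=18  (a history now [(1, 41), (2, 74), (3, 70), (5, 63), (6, 49), (10, 41), (12, 18), (14, 18)])
v15: WRITE b=10  (b history now [(4, 49), (7, 62), (8, 20), (9, 5), (11, 23), (13, 25), (15, 10)])
READ b @v15: history=[(4, 49), (7, 62), (8, 20), (9, 5), (11, 23), (13, 25), (15, 10)] -> pick v15 -> 10
v16: WRITE a=39  (a history now [(1, 41), (2, 74), (3, 70), (5, 63), (6, 49), (10, 41), (12, 18), (14, 18), (16, 39)])
v17: WRITE a=74  (a history now [(1, 41), (2, 74), (3, 70), (5, 63), (6, 49), (10, 41), (12, 18), (14, 18), (16, 39), (17, 74)])
v18: WRITE b=61  (b history now [(4, 49), (7, 62), (8, 20), (9, 5), (11, 23), (13, 25), (15, 10), (18, 61)])
READ a @v13: history=[(1, 41), (2, 74), (3, 70), (5, 63), (6, 49), (10, 41), (12, 18), (14, 18), (16, 39), (17, 74)] -> pick v12 -> 18
v19: WRITE b=68  (b history now [(4, 49), (7, 62), (8, 20), (9, 5), (11, 23), (13, 25), (15, 10), (18, 61), (19, 68)])
v20: WRITE b=42  (b history now [(4, 49), (7, 62), (8, 20), (9, 5), (11, 23), (13, 25), (15, 10), (18, 61), (19, 68), (20, 42)])
v21: WRITE a=13  (a history now [(1, 41), (2, 74), (3, 70), (5, 63), (6, 49), (10, 41), (12, 18), (14, 18), (16, 39), (17, 74), (21, 13)])
v22: WRITE a=42  (a history now [(1, 41), (2, 74), (3, 70), (5, 63), (6, 49), (10, 41), (12, 18), (14, 18), (16, 39), (17, 74), (21, 13), (22, 42)])
v23: WRITE b=3  (b history now [(4, 49), (7, 62), (8, 20), (9, 5), (11, 23), (13, 25), (15, 10), (18, 61), (19, 68), (20, 42), (23, 3)])
v24: WRITE b=55  (b history now [(4, 49), (7, 62), (8, 20), (9, 5), (11, 23), (13, 25), (15, 10), (18, 61), (19, 68), (20, 42), (23, 3), (24, 55)])
v25: WRITE a=46  (a history now [(1, 41), (2, 74), (3, 70), (5, 63), (6, 49), (10, 41), (12, 18), (14, 18), (16, 39), (17, 74), (21, 13), (22, 42), (25, 46)])
v26: WRITE a=38  (a history now [(1, 41), (2, 74), (3, 70), (5, 63), (6, 49), (10, 41), (12, 18), (14, 18), (16, 39), (17, 74), (21, 13), (22, 42), (25, 46), (26, 38)])
v27: WRITE a=72  (a history now [(1, 41), (2, 74), (3, 70), (5, 63), (6, 49), (10, 41), (12, 18), (14, 18), (16, 39), (17, 74), (21, 13), (22, 42), (25, 46), (26, 38), (27, 72)])
v28: WRITE a=53  (a history now [(1, 41), (2, 74), (3, 70), (5, 63), (6, 49), (10, 41), (12, 18), (14, 18), (16, 39), (17, 74), (21, 13), (22, 42), (25, 46), (26, 38), (27, 72), (28, 53)])
v29: WRITE b=0  (b history now [(4, 49), (7, 62), (8, 20), (9, 5), (11, 23), (13, 25), (15, 10), (18, 61), (19, 68), (20, 42), (23, 3), (24, 55), (29, 0)])
v30: WRITE b=0  (b history now [(4, 49), (7, 62), (8, 20), (9, 5), (11, 23), (13, 25), (15, 10), (18, 61), (19, 68), (20, 42), (23, 3), (24, 55), (29, 0), (30, 0)])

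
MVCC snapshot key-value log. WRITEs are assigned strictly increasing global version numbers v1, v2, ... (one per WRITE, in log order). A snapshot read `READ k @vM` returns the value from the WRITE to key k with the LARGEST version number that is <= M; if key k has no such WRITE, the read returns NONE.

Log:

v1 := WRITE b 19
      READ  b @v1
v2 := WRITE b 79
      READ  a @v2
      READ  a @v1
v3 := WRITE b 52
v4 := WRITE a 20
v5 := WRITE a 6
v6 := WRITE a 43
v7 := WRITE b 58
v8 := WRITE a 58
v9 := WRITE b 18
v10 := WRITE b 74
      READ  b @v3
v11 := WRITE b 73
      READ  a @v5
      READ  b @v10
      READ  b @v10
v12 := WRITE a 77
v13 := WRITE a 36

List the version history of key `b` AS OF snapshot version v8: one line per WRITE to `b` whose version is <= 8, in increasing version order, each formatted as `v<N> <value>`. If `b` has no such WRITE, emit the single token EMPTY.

Scan writes for key=b with version <= 8:
  v1 WRITE b 19 -> keep
  v2 WRITE b 79 -> keep
  v3 WRITE b 52 -> keep
  v4 WRITE a 20 -> skip
  v5 WRITE a 6 -> skip
  v6 WRITE a 43 -> skip
  v7 WRITE b 58 -> keep
  v8 WRITE a 58 -> skip
  v9 WRITE b 18 -> drop (> snap)
  v10 WRITE b 74 -> drop (> snap)
  v11 WRITE b 73 -> drop (> snap)
  v12 WRITE a 77 -> skip
  v13 WRITE a 36 -> skip
Collected: [(1, 19), (2, 79), (3, 52), (7, 58)]

Answer: v1 19
v2 79
v3 52
v7 58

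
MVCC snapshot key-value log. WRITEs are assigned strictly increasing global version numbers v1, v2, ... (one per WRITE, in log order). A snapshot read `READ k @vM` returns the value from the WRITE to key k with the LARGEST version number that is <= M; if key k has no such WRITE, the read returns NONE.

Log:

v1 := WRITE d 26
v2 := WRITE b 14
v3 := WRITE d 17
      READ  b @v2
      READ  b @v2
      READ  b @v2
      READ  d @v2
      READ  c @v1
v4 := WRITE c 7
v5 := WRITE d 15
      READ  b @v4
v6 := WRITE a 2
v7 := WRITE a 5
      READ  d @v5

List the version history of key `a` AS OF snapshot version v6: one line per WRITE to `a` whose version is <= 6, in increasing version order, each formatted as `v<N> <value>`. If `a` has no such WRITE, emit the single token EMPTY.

Scan writes for key=a with version <= 6:
  v1 WRITE d 26 -> skip
  v2 WRITE b 14 -> skip
  v3 WRITE d 17 -> skip
  v4 WRITE c 7 -> skip
  v5 WRITE d 15 -> skip
  v6 WRITE a 2 -> keep
  v7 WRITE a 5 -> drop (> snap)
Collected: [(6, 2)]

Answer: v6 2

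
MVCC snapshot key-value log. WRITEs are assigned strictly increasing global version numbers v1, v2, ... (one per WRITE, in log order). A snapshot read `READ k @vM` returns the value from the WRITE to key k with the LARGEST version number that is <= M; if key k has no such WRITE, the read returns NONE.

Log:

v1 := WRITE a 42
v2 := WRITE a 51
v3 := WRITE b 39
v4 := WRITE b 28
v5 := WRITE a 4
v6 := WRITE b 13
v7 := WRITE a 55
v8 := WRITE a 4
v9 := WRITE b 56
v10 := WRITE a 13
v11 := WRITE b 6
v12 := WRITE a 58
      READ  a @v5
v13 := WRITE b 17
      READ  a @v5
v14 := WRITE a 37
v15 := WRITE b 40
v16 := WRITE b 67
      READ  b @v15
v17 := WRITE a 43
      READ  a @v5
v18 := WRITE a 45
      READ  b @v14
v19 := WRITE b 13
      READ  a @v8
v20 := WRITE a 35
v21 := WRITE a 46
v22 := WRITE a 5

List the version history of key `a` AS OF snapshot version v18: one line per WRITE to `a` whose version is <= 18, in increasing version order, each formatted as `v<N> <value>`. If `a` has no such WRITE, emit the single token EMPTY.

Answer: v1 42
v2 51
v5 4
v7 55
v8 4
v10 13
v12 58
v14 37
v17 43
v18 45

Derivation:
Scan writes for key=a with version <= 18:
  v1 WRITE a 42 -> keep
  v2 WRITE a 51 -> keep
  v3 WRITE b 39 -> skip
  v4 WRITE b 28 -> skip
  v5 WRITE a 4 -> keep
  v6 WRITE b 13 -> skip
  v7 WRITE a 55 -> keep
  v8 WRITE a 4 -> keep
  v9 WRITE b 56 -> skip
  v10 WRITE a 13 -> keep
  v11 WRITE b 6 -> skip
  v12 WRITE a 58 -> keep
  v13 WRITE b 17 -> skip
  v14 WRITE a 37 -> keep
  v15 WRITE b 40 -> skip
  v16 WRITE b 67 -> skip
  v17 WRITE a 43 -> keep
  v18 WRITE a 45 -> keep
  v19 WRITE b 13 -> skip
  v20 WRITE a 35 -> drop (> snap)
  v21 WRITE a 46 -> drop (> snap)
  v22 WRITE a 5 -> drop (> snap)
Collected: [(1, 42), (2, 51), (5, 4), (7, 55), (8, 4), (10, 13), (12, 58), (14, 37), (17, 43), (18, 45)]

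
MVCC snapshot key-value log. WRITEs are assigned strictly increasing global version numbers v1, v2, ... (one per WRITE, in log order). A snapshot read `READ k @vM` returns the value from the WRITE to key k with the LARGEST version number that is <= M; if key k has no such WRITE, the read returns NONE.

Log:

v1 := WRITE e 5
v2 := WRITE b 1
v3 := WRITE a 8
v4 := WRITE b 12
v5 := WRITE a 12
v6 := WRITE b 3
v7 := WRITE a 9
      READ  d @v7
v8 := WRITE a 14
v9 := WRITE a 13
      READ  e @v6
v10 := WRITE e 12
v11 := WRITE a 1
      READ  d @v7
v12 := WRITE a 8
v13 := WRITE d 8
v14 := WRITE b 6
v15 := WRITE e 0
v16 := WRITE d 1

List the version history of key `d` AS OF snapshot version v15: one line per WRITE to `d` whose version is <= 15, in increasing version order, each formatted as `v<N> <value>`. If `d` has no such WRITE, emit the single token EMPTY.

Answer: v13 8

Derivation:
Scan writes for key=d with version <= 15:
  v1 WRITE e 5 -> skip
  v2 WRITE b 1 -> skip
  v3 WRITE a 8 -> skip
  v4 WRITE b 12 -> skip
  v5 WRITE a 12 -> skip
  v6 WRITE b 3 -> skip
  v7 WRITE a 9 -> skip
  v8 WRITE a 14 -> skip
  v9 WRITE a 13 -> skip
  v10 WRITE e 12 -> skip
  v11 WRITE a 1 -> skip
  v12 WRITE a 8 -> skip
  v13 WRITE d 8 -> keep
  v14 WRITE b 6 -> skip
  v15 WRITE e 0 -> skip
  v16 WRITE d 1 -> drop (> snap)
Collected: [(13, 8)]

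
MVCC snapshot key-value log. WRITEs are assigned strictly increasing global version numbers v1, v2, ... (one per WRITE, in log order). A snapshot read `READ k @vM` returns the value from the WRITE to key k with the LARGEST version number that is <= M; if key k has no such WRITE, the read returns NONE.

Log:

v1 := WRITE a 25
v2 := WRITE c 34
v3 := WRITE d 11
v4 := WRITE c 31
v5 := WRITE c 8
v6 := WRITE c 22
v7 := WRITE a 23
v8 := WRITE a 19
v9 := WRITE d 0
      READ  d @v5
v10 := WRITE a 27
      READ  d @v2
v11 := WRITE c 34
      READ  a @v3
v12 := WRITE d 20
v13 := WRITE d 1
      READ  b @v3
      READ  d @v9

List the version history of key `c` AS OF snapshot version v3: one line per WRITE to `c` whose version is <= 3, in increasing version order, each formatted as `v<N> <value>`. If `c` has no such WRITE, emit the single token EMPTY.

Scan writes for key=c with version <= 3:
  v1 WRITE a 25 -> skip
  v2 WRITE c 34 -> keep
  v3 WRITE d 11 -> skip
  v4 WRITE c 31 -> drop (> snap)
  v5 WRITE c 8 -> drop (> snap)
  v6 WRITE c 22 -> drop (> snap)
  v7 WRITE a 23 -> skip
  v8 WRITE a 19 -> skip
  v9 WRITE d 0 -> skip
  v10 WRITE a 27 -> skip
  v11 WRITE c 34 -> drop (> snap)
  v12 WRITE d 20 -> skip
  v13 WRITE d 1 -> skip
Collected: [(2, 34)]

Answer: v2 34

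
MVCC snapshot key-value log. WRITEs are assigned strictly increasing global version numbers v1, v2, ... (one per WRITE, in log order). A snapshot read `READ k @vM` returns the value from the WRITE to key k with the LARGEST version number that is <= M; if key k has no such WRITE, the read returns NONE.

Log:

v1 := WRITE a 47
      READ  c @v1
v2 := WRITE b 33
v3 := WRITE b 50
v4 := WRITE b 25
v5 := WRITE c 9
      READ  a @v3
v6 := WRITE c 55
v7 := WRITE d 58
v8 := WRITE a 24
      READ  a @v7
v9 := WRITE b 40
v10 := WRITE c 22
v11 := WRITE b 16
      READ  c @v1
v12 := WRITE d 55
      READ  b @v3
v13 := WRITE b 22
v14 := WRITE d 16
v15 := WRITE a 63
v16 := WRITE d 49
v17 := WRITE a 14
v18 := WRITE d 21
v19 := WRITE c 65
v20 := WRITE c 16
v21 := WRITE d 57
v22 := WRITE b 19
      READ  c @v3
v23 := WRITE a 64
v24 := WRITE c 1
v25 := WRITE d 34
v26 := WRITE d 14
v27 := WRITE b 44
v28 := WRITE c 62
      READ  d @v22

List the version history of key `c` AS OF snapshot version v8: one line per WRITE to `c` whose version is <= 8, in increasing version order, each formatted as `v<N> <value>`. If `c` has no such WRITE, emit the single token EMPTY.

Answer: v5 9
v6 55

Derivation:
Scan writes for key=c with version <= 8:
  v1 WRITE a 47 -> skip
  v2 WRITE b 33 -> skip
  v3 WRITE b 50 -> skip
  v4 WRITE b 25 -> skip
  v5 WRITE c 9 -> keep
  v6 WRITE c 55 -> keep
  v7 WRITE d 58 -> skip
  v8 WRITE a 24 -> skip
  v9 WRITE b 40 -> skip
  v10 WRITE c 22 -> drop (> snap)
  v11 WRITE b 16 -> skip
  v12 WRITE d 55 -> skip
  v13 WRITE b 22 -> skip
  v14 WRITE d 16 -> skip
  v15 WRITE a 63 -> skip
  v16 WRITE d 49 -> skip
  v17 WRITE a 14 -> skip
  v18 WRITE d 21 -> skip
  v19 WRITE c 65 -> drop (> snap)
  v20 WRITE c 16 -> drop (> snap)
  v21 WRITE d 57 -> skip
  v22 WRITE b 19 -> skip
  v23 WRITE a 64 -> skip
  v24 WRITE c 1 -> drop (> snap)
  v25 WRITE d 34 -> skip
  v26 WRITE d 14 -> skip
  v27 WRITE b 44 -> skip
  v28 WRITE c 62 -> drop (> snap)
Collected: [(5, 9), (6, 55)]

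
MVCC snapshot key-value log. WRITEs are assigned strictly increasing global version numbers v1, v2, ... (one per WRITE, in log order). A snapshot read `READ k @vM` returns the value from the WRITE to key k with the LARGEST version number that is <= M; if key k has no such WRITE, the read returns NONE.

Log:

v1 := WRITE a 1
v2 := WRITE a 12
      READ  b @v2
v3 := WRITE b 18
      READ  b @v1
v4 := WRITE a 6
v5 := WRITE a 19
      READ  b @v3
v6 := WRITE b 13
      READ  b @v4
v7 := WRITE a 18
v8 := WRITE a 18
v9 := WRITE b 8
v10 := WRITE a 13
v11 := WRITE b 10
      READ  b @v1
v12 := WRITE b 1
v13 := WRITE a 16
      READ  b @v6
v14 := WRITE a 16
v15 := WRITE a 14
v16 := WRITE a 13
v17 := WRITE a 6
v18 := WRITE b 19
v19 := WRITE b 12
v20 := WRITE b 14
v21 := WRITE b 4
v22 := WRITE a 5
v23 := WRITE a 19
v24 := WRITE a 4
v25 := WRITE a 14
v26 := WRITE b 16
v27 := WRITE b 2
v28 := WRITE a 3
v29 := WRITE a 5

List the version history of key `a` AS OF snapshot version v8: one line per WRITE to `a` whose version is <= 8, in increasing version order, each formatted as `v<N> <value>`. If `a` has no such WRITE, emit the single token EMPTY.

Answer: v1 1
v2 12
v4 6
v5 19
v7 18
v8 18

Derivation:
Scan writes for key=a with version <= 8:
  v1 WRITE a 1 -> keep
  v2 WRITE a 12 -> keep
  v3 WRITE b 18 -> skip
  v4 WRITE a 6 -> keep
  v5 WRITE a 19 -> keep
  v6 WRITE b 13 -> skip
  v7 WRITE a 18 -> keep
  v8 WRITE a 18 -> keep
  v9 WRITE b 8 -> skip
  v10 WRITE a 13 -> drop (> snap)
  v11 WRITE b 10 -> skip
  v12 WRITE b 1 -> skip
  v13 WRITE a 16 -> drop (> snap)
  v14 WRITE a 16 -> drop (> snap)
  v15 WRITE a 14 -> drop (> snap)
  v16 WRITE a 13 -> drop (> snap)
  v17 WRITE a 6 -> drop (> snap)
  v18 WRITE b 19 -> skip
  v19 WRITE b 12 -> skip
  v20 WRITE b 14 -> skip
  v21 WRITE b 4 -> skip
  v22 WRITE a 5 -> drop (> snap)
  v23 WRITE a 19 -> drop (> snap)
  v24 WRITE a 4 -> drop (> snap)
  v25 WRITE a 14 -> drop (> snap)
  v26 WRITE b 16 -> skip
  v27 WRITE b 2 -> skip
  v28 WRITE a 3 -> drop (> snap)
  v29 WRITE a 5 -> drop (> snap)
Collected: [(1, 1), (2, 12), (4, 6), (5, 19), (7, 18), (8, 18)]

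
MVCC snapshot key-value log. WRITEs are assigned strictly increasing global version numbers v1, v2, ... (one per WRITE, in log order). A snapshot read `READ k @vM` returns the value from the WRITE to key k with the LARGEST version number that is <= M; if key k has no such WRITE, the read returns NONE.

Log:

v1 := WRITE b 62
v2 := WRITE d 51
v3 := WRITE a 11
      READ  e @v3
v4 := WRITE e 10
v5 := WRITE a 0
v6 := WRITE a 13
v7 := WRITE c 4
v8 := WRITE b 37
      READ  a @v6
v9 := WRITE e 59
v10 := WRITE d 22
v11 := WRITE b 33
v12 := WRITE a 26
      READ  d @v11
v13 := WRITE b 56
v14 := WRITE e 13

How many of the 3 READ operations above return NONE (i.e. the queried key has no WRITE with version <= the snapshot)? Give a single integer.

v1: WRITE b=62  (b history now [(1, 62)])
v2: WRITE d=51  (d history now [(2, 51)])
v3: WRITE a=11  (a history now [(3, 11)])
READ e @v3: history=[] -> no version <= 3 -> NONE
v4: WRITE e=10  (e history now [(4, 10)])
v5: WRITE a=0  (a history now [(3, 11), (5, 0)])
v6: WRITE a=13  (a history now [(3, 11), (5, 0), (6, 13)])
v7: WRITE c=4  (c history now [(7, 4)])
v8: WRITE b=37  (b history now [(1, 62), (8, 37)])
READ a @v6: history=[(3, 11), (5, 0), (6, 13)] -> pick v6 -> 13
v9: WRITE e=59  (e history now [(4, 10), (9, 59)])
v10: WRITE d=22  (d history now [(2, 51), (10, 22)])
v11: WRITE b=33  (b history now [(1, 62), (8, 37), (11, 33)])
v12: WRITE a=26  (a history now [(3, 11), (5, 0), (6, 13), (12, 26)])
READ d @v11: history=[(2, 51), (10, 22)] -> pick v10 -> 22
v13: WRITE b=56  (b history now [(1, 62), (8, 37), (11, 33), (13, 56)])
v14: WRITE e=13  (e history now [(4, 10), (9, 59), (14, 13)])
Read results in order: ['NONE', '13', '22']
NONE count = 1

Answer: 1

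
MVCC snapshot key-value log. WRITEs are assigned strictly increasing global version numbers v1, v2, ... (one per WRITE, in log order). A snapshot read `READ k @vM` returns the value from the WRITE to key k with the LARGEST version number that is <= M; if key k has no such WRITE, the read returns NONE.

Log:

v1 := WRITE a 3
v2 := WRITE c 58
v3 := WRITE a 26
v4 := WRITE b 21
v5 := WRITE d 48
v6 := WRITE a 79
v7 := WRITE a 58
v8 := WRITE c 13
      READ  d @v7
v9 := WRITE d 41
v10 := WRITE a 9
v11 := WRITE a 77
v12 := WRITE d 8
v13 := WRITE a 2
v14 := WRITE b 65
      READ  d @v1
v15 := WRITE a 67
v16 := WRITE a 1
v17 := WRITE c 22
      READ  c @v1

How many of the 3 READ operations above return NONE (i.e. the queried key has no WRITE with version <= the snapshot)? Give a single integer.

Answer: 2

Derivation:
v1: WRITE a=3  (a history now [(1, 3)])
v2: WRITE c=58  (c history now [(2, 58)])
v3: WRITE a=26  (a history now [(1, 3), (3, 26)])
v4: WRITE b=21  (b history now [(4, 21)])
v5: WRITE d=48  (d history now [(5, 48)])
v6: WRITE a=79  (a history now [(1, 3), (3, 26), (6, 79)])
v7: WRITE a=58  (a history now [(1, 3), (3, 26), (6, 79), (7, 58)])
v8: WRITE c=13  (c history now [(2, 58), (8, 13)])
READ d @v7: history=[(5, 48)] -> pick v5 -> 48
v9: WRITE d=41  (d history now [(5, 48), (9, 41)])
v10: WRITE a=9  (a history now [(1, 3), (3, 26), (6, 79), (7, 58), (10, 9)])
v11: WRITE a=77  (a history now [(1, 3), (3, 26), (6, 79), (7, 58), (10, 9), (11, 77)])
v12: WRITE d=8  (d history now [(5, 48), (9, 41), (12, 8)])
v13: WRITE a=2  (a history now [(1, 3), (3, 26), (6, 79), (7, 58), (10, 9), (11, 77), (13, 2)])
v14: WRITE b=65  (b history now [(4, 21), (14, 65)])
READ d @v1: history=[(5, 48), (9, 41), (12, 8)] -> no version <= 1 -> NONE
v15: WRITE a=67  (a history now [(1, 3), (3, 26), (6, 79), (7, 58), (10, 9), (11, 77), (13, 2), (15, 67)])
v16: WRITE a=1  (a history now [(1, 3), (3, 26), (6, 79), (7, 58), (10, 9), (11, 77), (13, 2), (15, 67), (16, 1)])
v17: WRITE c=22  (c history now [(2, 58), (8, 13), (17, 22)])
READ c @v1: history=[(2, 58), (8, 13), (17, 22)] -> no version <= 1 -> NONE
Read results in order: ['48', 'NONE', 'NONE']
NONE count = 2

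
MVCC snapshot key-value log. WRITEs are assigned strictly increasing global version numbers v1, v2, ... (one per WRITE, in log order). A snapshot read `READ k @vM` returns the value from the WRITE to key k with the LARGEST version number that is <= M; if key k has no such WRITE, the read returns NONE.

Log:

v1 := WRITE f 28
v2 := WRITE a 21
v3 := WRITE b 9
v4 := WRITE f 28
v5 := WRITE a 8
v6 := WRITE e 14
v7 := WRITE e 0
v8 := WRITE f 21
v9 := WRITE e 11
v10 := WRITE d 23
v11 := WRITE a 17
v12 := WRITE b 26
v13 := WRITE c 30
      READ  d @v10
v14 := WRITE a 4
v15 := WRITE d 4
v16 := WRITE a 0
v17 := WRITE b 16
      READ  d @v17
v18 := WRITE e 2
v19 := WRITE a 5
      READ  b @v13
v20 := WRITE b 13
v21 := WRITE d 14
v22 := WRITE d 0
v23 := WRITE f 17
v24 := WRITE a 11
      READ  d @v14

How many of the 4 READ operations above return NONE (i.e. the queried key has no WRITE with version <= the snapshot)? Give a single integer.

Answer: 0

Derivation:
v1: WRITE f=28  (f history now [(1, 28)])
v2: WRITE a=21  (a history now [(2, 21)])
v3: WRITE b=9  (b history now [(3, 9)])
v4: WRITE f=28  (f history now [(1, 28), (4, 28)])
v5: WRITE a=8  (a history now [(2, 21), (5, 8)])
v6: WRITE e=14  (e history now [(6, 14)])
v7: WRITE e=0  (e history now [(6, 14), (7, 0)])
v8: WRITE f=21  (f history now [(1, 28), (4, 28), (8, 21)])
v9: WRITE e=11  (e history now [(6, 14), (7, 0), (9, 11)])
v10: WRITE d=23  (d history now [(10, 23)])
v11: WRITE a=17  (a history now [(2, 21), (5, 8), (11, 17)])
v12: WRITE b=26  (b history now [(3, 9), (12, 26)])
v13: WRITE c=30  (c history now [(13, 30)])
READ d @v10: history=[(10, 23)] -> pick v10 -> 23
v14: WRITE a=4  (a history now [(2, 21), (5, 8), (11, 17), (14, 4)])
v15: WRITE d=4  (d history now [(10, 23), (15, 4)])
v16: WRITE a=0  (a history now [(2, 21), (5, 8), (11, 17), (14, 4), (16, 0)])
v17: WRITE b=16  (b history now [(3, 9), (12, 26), (17, 16)])
READ d @v17: history=[(10, 23), (15, 4)] -> pick v15 -> 4
v18: WRITE e=2  (e history now [(6, 14), (7, 0), (9, 11), (18, 2)])
v19: WRITE a=5  (a history now [(2, 21), (5, 8), (11, 17), (14, 4), (16, 0), (19, 5)])
READ b @v13: history=[(3, 9), (12, 26), (17, 16)] -> pick v12 -> 26
v20: WRITE b=13  (b history now [(3, 9), (12, 26), (17, 16), (20, 13)])
v21: WRITE d=14  (d history now [(10, 23), (15, 4), (21, 14)])
v22: WRITE d=0  (d history now [(10, 23), (15, 4), (21, 14), (22, 0)])
v23: WRITE f=17  (f history now [(1, 28), (4, 28), (8, 21), (23, 17)])
v24: WRITE a=11  (a history now [(2, 21), (5, 8), (11, 17), (14, 4), (16, 0), (19, 5), (24, 11)])
READ d @v14: history=[(10, 23), (15, 4), (21, 14), (22, 0)] -> pick v10 -> 23
Read results in order: ['23', '4', '26', '23']
NONE count = 0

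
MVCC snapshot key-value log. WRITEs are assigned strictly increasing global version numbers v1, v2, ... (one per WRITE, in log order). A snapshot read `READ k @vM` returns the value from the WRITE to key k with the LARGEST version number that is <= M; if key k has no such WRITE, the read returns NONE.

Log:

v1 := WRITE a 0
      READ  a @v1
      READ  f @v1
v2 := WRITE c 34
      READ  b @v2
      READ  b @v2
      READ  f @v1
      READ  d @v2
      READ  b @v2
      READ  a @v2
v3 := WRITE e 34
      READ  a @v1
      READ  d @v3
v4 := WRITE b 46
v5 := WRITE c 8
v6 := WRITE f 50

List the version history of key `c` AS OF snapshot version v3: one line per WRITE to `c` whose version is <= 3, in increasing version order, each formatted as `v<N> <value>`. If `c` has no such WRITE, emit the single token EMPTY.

Answer: v2 34

Derivation:
Scan writes for key=c with version <= 3:
  v1 WRITE a 0 -> skip
  v2 WRITE c 34 -> keep
  v3 WRITE e 34 -> skip
  v4 WRITE b 46 -> skip
  v5 WRITE c 8 -> drop (> snap)
  v6 WRITE f 50 -> skip
Collected: [(2, 34)]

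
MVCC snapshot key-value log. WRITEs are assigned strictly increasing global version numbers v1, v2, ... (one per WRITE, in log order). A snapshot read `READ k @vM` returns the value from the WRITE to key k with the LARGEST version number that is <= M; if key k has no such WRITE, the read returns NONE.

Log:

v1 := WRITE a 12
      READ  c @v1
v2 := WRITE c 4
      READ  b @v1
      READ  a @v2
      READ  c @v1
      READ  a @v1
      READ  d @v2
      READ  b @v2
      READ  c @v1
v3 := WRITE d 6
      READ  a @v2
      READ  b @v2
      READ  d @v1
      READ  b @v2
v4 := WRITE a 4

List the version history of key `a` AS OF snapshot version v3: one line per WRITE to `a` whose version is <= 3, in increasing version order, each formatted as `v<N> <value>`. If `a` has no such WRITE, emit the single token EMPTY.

Answer: v1 12

Derivation:
Scan writes for key=a with version <= 3:
  v1 WRITE a 12 -> keep
  v2 WRITE c 4 -> skip
  v3 WRITE d 6 -> skip
  v4 WRITE a 4 -> drop (> snap)
Collected: [(1, 12)]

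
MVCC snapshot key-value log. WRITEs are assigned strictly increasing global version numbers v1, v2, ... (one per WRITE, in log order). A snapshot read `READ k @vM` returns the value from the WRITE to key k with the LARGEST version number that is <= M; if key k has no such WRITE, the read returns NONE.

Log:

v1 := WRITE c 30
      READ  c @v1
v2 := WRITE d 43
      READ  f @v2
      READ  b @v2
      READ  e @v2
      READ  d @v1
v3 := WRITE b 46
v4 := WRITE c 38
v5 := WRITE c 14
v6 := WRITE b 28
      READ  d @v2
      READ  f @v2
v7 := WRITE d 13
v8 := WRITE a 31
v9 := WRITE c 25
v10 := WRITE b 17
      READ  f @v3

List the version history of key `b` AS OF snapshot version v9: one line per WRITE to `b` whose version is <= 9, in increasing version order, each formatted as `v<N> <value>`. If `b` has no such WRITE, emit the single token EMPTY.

Answer: v3 46
v6 28

Derivation:
Scan writes for key=b with version <= 9:
  v1 WRITE c 30 -> skip
  v2 WRITE d 43 -> skip
  v3 WRITE b 46 -> keep
  v4 WRITE c 38 -> skip
  v5 WRITE c 14 -> skip
  v6 WRITE b 28 -> keep
  v7 WRITE d 13 -> skip
  v8 WRITE a 31 -> skip
  v9 WRITE c 25 -> skip
  v10 WRITE b 17 -> drop (> snap)
Collected: [(3, 46), (6, 28)]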